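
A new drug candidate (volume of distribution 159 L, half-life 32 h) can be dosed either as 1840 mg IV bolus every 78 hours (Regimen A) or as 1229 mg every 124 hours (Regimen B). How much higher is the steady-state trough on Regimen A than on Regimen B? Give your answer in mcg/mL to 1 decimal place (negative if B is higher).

Regimen A: f = (1/2)^(78/32) ≈ 0.1846; Cmin,ss = (1840/159)·f/(1−f) ≈ 2.620 mcg/mL.
Regimen B: f = (1/2)^(124/32) ≈ 0.0682; Cmin,ss = (1229/159)·f/(1−f) ≈ 0.566 mcg/mL.
Difference ≈ 2.620 − 0.566 ≈ 2.054 mcg/mL.

2.1 mcg/mL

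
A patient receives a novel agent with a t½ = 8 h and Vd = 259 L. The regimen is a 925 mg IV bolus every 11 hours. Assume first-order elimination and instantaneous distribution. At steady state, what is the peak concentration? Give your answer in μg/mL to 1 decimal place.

5.8 μg/mL

τ/t½ = 11/8 ≈ 1.375, so fraction remaining f = (1/2)^(11/8) ≈ 0.3856.
At steady state, accumulation factor R = 1/(1 − e^(−kτ)) ≈ 1.6276.
Each bolus raises the concentration by D/Vd = 925/259 ≈ 3.571 μg/mL.
Steady-state peak Cmax,ss = C₀·R ≈ 3.571 × 1.6276 ≈ 5.812 μg/mL.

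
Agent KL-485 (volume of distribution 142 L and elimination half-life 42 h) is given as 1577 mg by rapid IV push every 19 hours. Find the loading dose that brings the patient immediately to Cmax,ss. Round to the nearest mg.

5859 mg

f = (1/2)^(19/42) ≈ 0.730836; accumulation ratio R = 1/(1−f) ≈ 3.71521.
Loading dose to hit Cmax,ss on first dose: D_load = D_maint·R ≈ 1577 × 3.71521 ≈ 5858.89 mg.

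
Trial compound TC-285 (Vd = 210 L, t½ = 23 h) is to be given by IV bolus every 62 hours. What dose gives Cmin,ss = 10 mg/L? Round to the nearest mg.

11505 mg

τ/t½ = 62/23 ≈ 2.6957, so f = (1/2)^(62/23) ≈ 0.154358.
Cmin,ss = (D/Vd)·f/(1−f), so D = Cmin,ss·Vd·(1−f)/f.
D = 10 × 210 × (1−f)/f ≈ 10 × 210 × 5.47845 ≈ 11504.74 mg.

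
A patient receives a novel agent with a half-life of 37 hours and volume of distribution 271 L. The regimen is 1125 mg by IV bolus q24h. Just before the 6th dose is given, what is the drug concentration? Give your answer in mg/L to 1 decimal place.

6.5 mg/L

f = (1/2)^(τ/t½) = (1/2)^(24/37) ≈ 0.6379.
C₀ = D/Vd = 1125/271 ≈ 4.151 mg/L.
Before the 6th dose, 5 doses have been given. Superposition: Cmin = C₀·(f + f² + … + f^5).
≈ 4.151 × (0.6379 + 0.4069 + 0.2596 + 0.1656 + 0.1056) ≈ 4.151 × 1.5756 ≈ 6.540 mg/L.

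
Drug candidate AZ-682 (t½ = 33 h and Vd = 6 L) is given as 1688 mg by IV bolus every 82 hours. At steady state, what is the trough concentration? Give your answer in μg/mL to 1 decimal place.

61.2 μg/mL

Over one 82-h interval, 82/33 ≈ 2.4848 half-lives elapse, leaving f ≈ 0.1786 of each dose.
At steady state, accumulation factor R = 1/(1 − e^(−kτ)) ≈ 1.2174.
Single-dose peak C₀ = D/Vd = 1688/6 ≈ 281.333 μg/mL.
Cmax,ss = C₀/(1 − f) ≈ 281.333/0.8214 ≈ 342.504 μg/mL.
Steady-state trough Cmin,ss = Cmax,ss·f ≈ 342.504 × 0.1786 ≈ 61.171 μg/mL.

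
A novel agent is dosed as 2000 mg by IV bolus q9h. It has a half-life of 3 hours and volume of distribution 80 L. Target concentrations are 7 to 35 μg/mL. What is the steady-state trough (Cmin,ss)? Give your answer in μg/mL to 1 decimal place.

3.6 μg/mL

τ = 9 h = 3 half-lives, so f = (1/2)^3 = 0.125.
Accumulation ratio R = 1/(1 − f) = 1/0.875 = 8/7.
Single-dose peak C₀ = D/Vd = 2000/80 = 25 μg/mL.
Steady-state peak Cmax,ss = C₀·R = 25 × 8/7 ≈ 28.571 μg/mL.
Steady-state trough Cmin,ss = Cmax,ss·f ≈ 28.571 × 0.125 ≈ 3.571 μg/mL.
Trough 3.6 μg/mL vs MEC 7 μg/mL: subtherapeutic.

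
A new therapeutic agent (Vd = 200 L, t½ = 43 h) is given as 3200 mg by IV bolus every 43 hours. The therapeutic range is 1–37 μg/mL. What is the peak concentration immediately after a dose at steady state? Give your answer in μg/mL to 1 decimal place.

The dosing interval is 1 half-life, so f = 2^(−1) = 0.5.
At steady state, R = 1/(1 − 0.5) = 2/1.
Single-dose peak C₀ = D/Vd = 3200/200 = 16 μg/mL.
Steady-state peak Cmax,ss = C₀·R = 16 × 2/1 ≈ 32.000 μg/mL.
Peak 32.0 μg/mL vs MTC 37 μg/mL: below toxic threshold.

32.0 μg/mL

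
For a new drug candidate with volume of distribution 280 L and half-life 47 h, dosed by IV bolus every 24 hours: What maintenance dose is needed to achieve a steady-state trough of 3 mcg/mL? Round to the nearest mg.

357 mg

τ/t½ = 24/47 ≈ 0.51064, so f = (1/2)^(24/47) ≈ 0.701912.
Cmin,ss = (D/Vd)·f/(1−f), so D = Cmin,ss·Vd·(1−f)/f.
D = 3 × 280 × (1−f)/f ≈ 3 × 280 × 0.42468 ≈ 356.73 mg.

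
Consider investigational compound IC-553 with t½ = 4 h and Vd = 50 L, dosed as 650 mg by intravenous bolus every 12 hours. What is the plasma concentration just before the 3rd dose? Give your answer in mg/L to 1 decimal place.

f = (1/2)^(τ/t½) = (1/2)^(12/4) ≈ 0.1250.
C₀ = D/Vd = 650/50 ≈ 13.000 mg/L.
Before the 3rd dose, 2 doses have been given. Superposition: Cmin = C₀·(f + f²).
≈ 13.000 × (0.1250 + 0.0156) ≈ 13.000 × 0.1406 ≈ 1.828 mg/L.

1.8 mg/L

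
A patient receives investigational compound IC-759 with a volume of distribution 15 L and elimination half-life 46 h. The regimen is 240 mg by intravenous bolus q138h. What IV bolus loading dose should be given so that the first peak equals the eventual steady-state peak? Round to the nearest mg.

f = (1/2)^(138/46) ≈ 0.125000; accumulation ratio R = 1/(1−f) ≈ 1.14286.
Loading dose to hit Cmax,ss on first dose: D_load = D_maint·R ≈ 240 × 1.14286 ≈ 274.29 mg.

274 mg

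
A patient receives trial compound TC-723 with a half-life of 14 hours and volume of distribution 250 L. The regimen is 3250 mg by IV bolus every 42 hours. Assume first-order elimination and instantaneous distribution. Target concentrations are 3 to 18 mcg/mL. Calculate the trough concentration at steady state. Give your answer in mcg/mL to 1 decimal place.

1.9 mcg/mL

τ = 42 h = 3 half-lives, so f = (1/2)^3 = 0.125.
At steady state, R = 1/(1 − 0.125) = 8/7.
Single-dose peak C₀ = D/Vd = 3250/250 = 13 mcg/mL.
Steady-state peak Cmax,ss = C₀·R = 13 × 8/7 ≈ 14.857 mcg/mL.
Steady-state trough Cmin,ss = Cmax,ss·f ≈ 14.857 × 0.125 ≈ 1.857 mcg/mL.
Trough 1.9 mcg/mL vs MEC 3 mcg/mL: subtherapeutic.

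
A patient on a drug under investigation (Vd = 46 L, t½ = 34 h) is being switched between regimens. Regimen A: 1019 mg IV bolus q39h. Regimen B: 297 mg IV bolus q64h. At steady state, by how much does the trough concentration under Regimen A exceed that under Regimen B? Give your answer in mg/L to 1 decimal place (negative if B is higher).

Regimen A: f = (1/2)^(39/34) ≈ 0.4515; Cmin,ss = (1019/46)·f/(1−f) ≈ 18.235 mg/L.
Regimen B: f = (1/2)^(64/34) ≈ 0.2712; Cmin,ss = (297/46)·f/(1−f) ≈ 2.403 mg/L.
Difference ≈ 18.235 − 2.403 ≈ 15.832 mg/L.

15.8 mg/L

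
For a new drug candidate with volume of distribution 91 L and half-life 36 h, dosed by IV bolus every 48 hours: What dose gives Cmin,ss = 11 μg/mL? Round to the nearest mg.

τ/t½ = 48/36 ≈ 1.3333, so f = (1/2)^(48/36) ≈ 0.396850.
Cmin,ss = (D/Vd)·f/(1−f), so D = Cmin,ss·Vd·(1−f)/f.
D = 11 × 91 × (1−f)/f ≈ 11 × 91 × 1.51984 ≈ 1521.36 mg.

1521 mg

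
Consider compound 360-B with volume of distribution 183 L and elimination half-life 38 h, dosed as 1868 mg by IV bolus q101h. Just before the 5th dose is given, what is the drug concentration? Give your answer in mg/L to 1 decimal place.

f = (1/2)^(τ/t½) = (1/2)^(101/38) ≈ 0.1585.
C₀ = D/Vd = 1868/183 ≈ 10.208 mg/L.
Before the 5th dose, 4 doses have been given. Superposition: Cmin = C₀·(f + f² + … + f^4).
≈ 10.208 × (0.1585 + 0.0251 + 0.0040 + 0.0006) ≈ 10.208 × 0.1882 ≈ 1.921 mg/L.

1.9 mg/L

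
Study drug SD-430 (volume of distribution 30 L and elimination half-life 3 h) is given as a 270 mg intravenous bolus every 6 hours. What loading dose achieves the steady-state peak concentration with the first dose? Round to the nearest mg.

f = (1/2)^(6/3) ≈ 0.250000; accumulation ratio R = 1/(1−f) ≈ 1.33333.
Loading dose to hit Cmax,ss on first dose: D_load = D_maint·R ≈ 270 × 1.33333 ≈ 360.00 mg.

360 mg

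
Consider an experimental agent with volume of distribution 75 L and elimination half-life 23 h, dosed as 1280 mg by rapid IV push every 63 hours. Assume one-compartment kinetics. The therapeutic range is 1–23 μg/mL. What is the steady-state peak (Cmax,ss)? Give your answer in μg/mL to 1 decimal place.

20.1 μg/mL

k = ln2/t½ = ln2/23 ≈ 0.030137 h⁻¹; fraction remaining f = e^(−kτ) = e^(−0.030137×63) ≈ 0.1498.
Accumulation ratio R = 1/(1 − f) ≈ 1/0.8502 ≈ 1.1762.
Each bolus raises the concentration by D/Vd = 1280/75 ≈ 17.067 μg/mL.
Steady-state peak Cmax,ss = C₀·R ≈ 17.067 × 1.1762 ≈ 20.074 μg/mL.
Peak 20.1 μg/mL vs MTC 23 μg/mL: below toxic threshold.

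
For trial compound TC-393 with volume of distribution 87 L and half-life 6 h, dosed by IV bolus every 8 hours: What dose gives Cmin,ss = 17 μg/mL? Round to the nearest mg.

2248 mg

τ/t½ = 8/6 ≈ 1.3333, so f = (1/2)^(8/6) ≈ 0.396850.
Cmin,ss = (D/Vd)·f/(1−f), so D = Cmin,ss·Vd·(1−f)/f.
D = 17 × 87 × (1−f)/f ≈ 17 × 87 × 1.51984 ≈ 2247.84 mg.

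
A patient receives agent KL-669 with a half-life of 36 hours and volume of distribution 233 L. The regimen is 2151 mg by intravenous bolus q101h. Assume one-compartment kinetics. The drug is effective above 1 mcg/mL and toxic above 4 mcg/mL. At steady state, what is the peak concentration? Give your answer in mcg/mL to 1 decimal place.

k = ln2/t½ = ln2/36 ≈ 0.019254 h⁻¹; fraction remaining f = e^(−kτ) = e^(−0.019254×101) ≈ 0.1430.
At steady state, accumulation factor R = 1/(1 − e^(−kτ)) ≈ 1.1669.
Single-dose peak C₀ = D/Vd = 2151/233 ≈ 9.232 mcg/mL.
Steady-state peak Cmax,ss = C₀·R ≈ 9.232 × 1.1669 ≈ 10.773 mcg/mL.
Peak 10.8 mcg/mL vs MTC 4 mcg/mL: exceeds toxic threshold.

10.8 mcg/mL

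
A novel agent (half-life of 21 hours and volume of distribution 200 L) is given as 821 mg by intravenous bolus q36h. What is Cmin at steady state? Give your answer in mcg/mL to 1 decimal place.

1.8 mcg/mL

k = ln2/t½ = ln2/21 ≈ 0.033007 h⁻¹; fraction remaining f = e^(−kτ) = e^(−0.033007×36) ≈ 0.3048.
Accumulation ratio R = 1/(1 − f) ≈ 1/0.6952 ≈ 1.4384.
Each bolus raises the concentration by D/Vd = 821/200 ≈ 4.105 mcg/mL.
Cmax,ss = C₀/(1 − f) ≈ 4.105/0.6952 ≈ 5.905 mcg/mL.
One interval later, Cmin,ss = Cmax,ss·e^(−kτ) ≈ 5.905 × 0.3048 ≈ 1.800 mcg/mL.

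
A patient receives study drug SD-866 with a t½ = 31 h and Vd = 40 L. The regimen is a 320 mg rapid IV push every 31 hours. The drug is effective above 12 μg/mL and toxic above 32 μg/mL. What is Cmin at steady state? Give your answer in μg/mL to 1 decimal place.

8.0 μg/mL

The dosing interval is 1 half-life, so f = 2^(−1) = 0.5.
At steady state, R = 1/(1 − 0.5) = 2/1.
Single-dose peak C₀ = D/Vd = 320/40 = 8 μg/mL.
Steady-state peak Cmax,ss = C₀·R = 8 × 2/1 ≈ 16.000 μg/mL.
Steady-state trough Cmin,ss = Cmax,ss·f ≈ 16.000 × 0.5 ≈ 8.000 μg/mL.
Trough 8.0 μg/mL vs MEC 12 μg/mL: subtherapeutic.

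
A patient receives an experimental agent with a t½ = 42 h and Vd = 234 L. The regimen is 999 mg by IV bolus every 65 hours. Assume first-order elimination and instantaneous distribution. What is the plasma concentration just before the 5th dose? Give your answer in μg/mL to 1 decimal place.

f = (1/2)^(τ/t½) = (1/2)^(65/42) ≈ 0.3421.
C₀ = D/Vd = 999/234 ≈ 4.269 μg/mL.
Before the 5th dose, 4 doses have been given. Superposition: Cmin = C₀·(f + f² + … + f^4).
≈ 4.269 × (0.3421 + 0.1170 + 0.0400 + 0.0137) ≈ 4.269 × 0.5128 ≈ 2.189 μg/mL.

2.2 μg/mL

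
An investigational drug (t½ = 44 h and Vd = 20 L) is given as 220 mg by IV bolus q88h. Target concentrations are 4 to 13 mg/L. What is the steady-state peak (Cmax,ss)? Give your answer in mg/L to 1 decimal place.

The dosing interval is 2 half-lives, so f = 2^(−2) = 0.25.
At steady state, R = 1/(1 − 0.25) = 4/3.
Single-dose peak C₀ = D/Vd = 220/20 = 11 mg/L.
Steady-state peak Cmax,ss = C₀·R = 11 × 4/3 ≈ 14.667 mg/L.
Peak 14.7 mg/L vs MTC 13 mg/L: exceeds toxic threshold.

14.7 mg/L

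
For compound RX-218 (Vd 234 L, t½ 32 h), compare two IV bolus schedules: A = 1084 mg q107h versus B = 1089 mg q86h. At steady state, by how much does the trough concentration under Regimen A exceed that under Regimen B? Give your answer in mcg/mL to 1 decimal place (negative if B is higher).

Regimen A: f = (1/2)^(107/32) ≈ 0.0985; Cmin,ss = (1084/234)·f/(1−f) ≈ 0.506 mcg/mL.
Regimen B: f = (1/2)^(86/32) ≈ 0.1552; Cmin,ss = (1089/234)·f/(1−f) ≈ 0.855 mcg/mL.
Difference ≈ 0.506 − 0.855 ≈ -0.349 mcg/mL.

-0.3 mcg/mL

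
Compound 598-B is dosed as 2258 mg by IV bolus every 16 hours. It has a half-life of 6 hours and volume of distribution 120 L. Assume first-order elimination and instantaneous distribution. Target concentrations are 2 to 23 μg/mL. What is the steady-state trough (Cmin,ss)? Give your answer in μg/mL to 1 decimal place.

Over one 16-h interval, 16/6 ≈ 2.6667 half-lives elapse, leaving f ≈ 0.1575 of each dose.
Single-dose peak C₀ = D/Vd = 2258/120 ≈ 18.817 μg/mL.
Steady-state trough Cmin,ss = C₀·f/(1−f) ≈ 18.817 × 0.1575/0.8425 ≈ 3.518 μg/mL.
Trough 3.5 μg/mL vs MEC 2 μg/mL: adequate.

3.5 μg/mL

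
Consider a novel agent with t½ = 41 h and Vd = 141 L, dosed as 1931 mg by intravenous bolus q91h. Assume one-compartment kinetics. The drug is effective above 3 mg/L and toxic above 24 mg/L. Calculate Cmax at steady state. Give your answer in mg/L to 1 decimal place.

k = ln2/t½ = ln2/41 ≈ 0.016906 h⁻¹; fraction remaining f = e^(−kτ) = e^(−0.016906×91) ≈ 0.2147.
Accumulation ratio R = 1/(1 − f) ≈ 1/0.7853 ≈ 1.2734.
Single-dose peak C₀ = D/Vd = 1931/141 ≈ 13.695 mg/L.
Cmax,ss = C₀/(1 − f) ≈ 13.695/0.7853 ≈ 17.439 mg/L.
Peak 17.4 mg/L vs MTC 24 mg/L: below toxic threshold.

17.4 mg/L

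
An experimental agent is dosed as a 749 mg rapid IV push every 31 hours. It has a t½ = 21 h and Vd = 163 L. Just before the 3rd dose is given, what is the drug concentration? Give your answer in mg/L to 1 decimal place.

2.2 mg/L

f = (1/2)^(τ/t½) = (1/2)^(31/21) ≈ 0.3594.
C₀ = D/Vd = 749/163 ≈ 4.595 mg/L.
Before the 3rd dose, 2 doses have been given. Superposition: Cmin = C₀·(f + f²).
≈ 4.595 × (0.3594 + 0.1292) ≈ 4.595 × 0.4886 ≈ 2.245 mg/L.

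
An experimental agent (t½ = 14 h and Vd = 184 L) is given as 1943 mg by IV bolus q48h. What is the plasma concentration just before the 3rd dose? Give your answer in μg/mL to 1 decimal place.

f = (1/2)^(τ/t½) = (1/2)^(48/14) ≈ 0.0929.
C₀ = D/Vd = 1943/184 ≈ 10.560 μg/mL.
Before the 3rd dose, 2 doses have been given. Superposition: Cmin = C₀·(f + f²).
≈ 10.560 × (0.0929 + 0.0086) ≈ 10.560 × 0.1015 ≈ 1.072 μg/mL.

1.1 μg/mL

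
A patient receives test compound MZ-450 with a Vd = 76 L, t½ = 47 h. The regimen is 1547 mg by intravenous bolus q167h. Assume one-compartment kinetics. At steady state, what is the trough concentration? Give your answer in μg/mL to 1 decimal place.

τ/t½ = 167/47 ≈ 3.5532, so fraction remaining f = (1/2)^(167/47) ≈ 0.0852.
Single-dose peak C₀ = D/Vd = 1547/76 ≈ 20.355 μg/mL.
Steady-state trough Cmin,ss = C₀·f/(1−f) ≈ 20.355 × 0.0852/0.9148 ≈ 1.896 μg/mL.

1.9 μg/mL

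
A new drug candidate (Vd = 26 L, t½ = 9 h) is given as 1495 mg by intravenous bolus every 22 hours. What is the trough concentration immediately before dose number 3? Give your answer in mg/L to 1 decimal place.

f = (1/2)^(τ/t½) = (1/2)^(22/9) ≈ 0.1837.
C₀ = D/Vd = 1495/26 ≈ 57.500 mg/L.
Before the 3rd dose, 2 doses have been given. Superposition: Cmin = C₀·(f + f²).
≈ 57.500 × (0.1837 + 0.0337) ≈ 57.500 × 0.2174 ≈ 12.501 mg/L.

12.5 mg/L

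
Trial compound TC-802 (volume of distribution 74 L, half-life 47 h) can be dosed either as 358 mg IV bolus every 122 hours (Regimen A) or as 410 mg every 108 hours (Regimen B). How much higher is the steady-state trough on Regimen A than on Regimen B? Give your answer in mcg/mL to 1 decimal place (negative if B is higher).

Regimen A: f = (1/2)^(122/47) ≈ 0.1654; Cmin,ss = (358/74)·f/(1−f) ≈ 0.959 mcg/mL.
Regimen B: f = (1/2)^(108/47) ≈ 0.2034; Cmin,ss = (410/74)·f/(1−f) ≈ 1.415 mcg/mL.
Difference ≈ 0.959 − 1.415 ≈ -0.456 mcg/mL.

-0.5 mcg/mL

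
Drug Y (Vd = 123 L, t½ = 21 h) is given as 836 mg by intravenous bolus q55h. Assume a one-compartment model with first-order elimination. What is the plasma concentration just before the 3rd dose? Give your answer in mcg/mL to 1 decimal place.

1.3 mcg/mL

f = (1/2)^(τ/t½) = (1/2)^(55/21) ≈ 0.1628.
C₀ = D/Vd = 836/123 ≈ 6.797 mcg/mL.
Before the 3rd dose, 2 doses have been given. Superposition: Cmin = C₀·(f + f²).
≈ 6.797 × (0.1628 + 0.0265) ≈ 6.797 × 0.1893 ≈ 1.287 mcg/mL.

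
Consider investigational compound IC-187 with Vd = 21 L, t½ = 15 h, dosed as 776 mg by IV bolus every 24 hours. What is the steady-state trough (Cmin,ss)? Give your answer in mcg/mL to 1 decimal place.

Over one 24-h interval, 24/15 ≈ 1.6 half-lives elapse, leaving f ≈ 0.3299 of each dose.
Accumulation ratio R = 1/(1 − f) ≈ 1/0.6701 ≈ 1.4923.
Single-dose peak C₀ = D/Vd = 776/21 ≈ 36.952 mcg/mL.
Cmax,ss = C₀/(1 − f) ≈ 36.952/0.6701 ≈ 55.144 mcg/mL.
One interval later, Cmin,ss = Cmax,ss·e^(−kτ) ≈ 55.144 × 0.3299 ≈ 18.192 mcg/mL.

18.2 mcg/mL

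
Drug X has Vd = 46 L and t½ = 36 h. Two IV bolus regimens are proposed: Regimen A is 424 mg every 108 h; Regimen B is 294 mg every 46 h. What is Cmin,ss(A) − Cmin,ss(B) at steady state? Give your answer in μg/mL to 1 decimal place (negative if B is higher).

-3.2 μg/mL

Regimen A: f = (1/2)^(108/36) ≈ 0.1250; Cmin,ss = (424/46)·f/(1−f) ≈ 1.317 μg/mL.
Regimen B: f = (1/2)^(46/36) ≈ 0.4124; Cmin,ss = (294/46)·f/(1−f) ≈ 4.486 μg/mL.
Difference ≈ 1.317 − 4.486 ≈ -3.169 μg/mL.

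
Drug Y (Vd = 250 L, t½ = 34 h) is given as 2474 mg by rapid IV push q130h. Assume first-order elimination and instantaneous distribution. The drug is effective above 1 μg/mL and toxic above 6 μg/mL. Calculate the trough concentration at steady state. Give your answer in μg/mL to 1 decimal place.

0.8 μg/mL

τ/t½ = 130/34 ≈ 3.8235, so fraction remaining f = (1/2)^(130/34) ≈ 0.0706.
Each bolus raises the concentration by D/Vd = 2474/250 ≈ 9.896 μg/mL.
Steady-state trough Cmin,ss = C₀·f/(1−f) ≈ 9.896 × 0.0706/0.9294 ≈ 0.752 μg/mL.
Trough 0.8 μg/mL vs MEC 1 μg/mL: subtherapeutic.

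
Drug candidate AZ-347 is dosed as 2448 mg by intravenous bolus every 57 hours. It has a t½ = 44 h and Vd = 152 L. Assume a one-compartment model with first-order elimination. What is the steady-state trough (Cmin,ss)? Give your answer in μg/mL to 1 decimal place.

Over one 57-h interval, 57/44 ≈ 1.2955 half-lives elapse, leaving f ≈ 0.4074 of each dose.
Single-dose peak C₀ = D/Vd = 2448/152 ≈ 16.105 μg/mL.
Steady-state trough Cmin,ss = C₀·f/(1−f) ≈ 16.105 × 0.4074/0.5926 ≈ 11.072 μg/mL.

11.1 μg/mL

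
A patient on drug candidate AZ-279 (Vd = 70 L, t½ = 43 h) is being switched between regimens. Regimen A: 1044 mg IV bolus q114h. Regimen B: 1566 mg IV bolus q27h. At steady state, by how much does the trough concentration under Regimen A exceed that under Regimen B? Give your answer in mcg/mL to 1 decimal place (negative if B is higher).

Regimen A: f = (1/2)^(114/43) ≈ 0.1592; Cmin,ss = (1044/70)·f/(1−f) ≈ 2.824 mcg/mL.
Regimen B: f = (1/2)^(27/43) ≈ 0.6471; Cmin,ss = (1566/70)·f/(1−f) ≈ 41.022 mcg/mL.
Difference ≈ 2.824 − 41.022 ≈ -38.198 mcg/mL.

-38.2 mcg/mL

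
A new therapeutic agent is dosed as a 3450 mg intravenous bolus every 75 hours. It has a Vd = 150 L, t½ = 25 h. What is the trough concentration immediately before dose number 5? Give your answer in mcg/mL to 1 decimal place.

f = (1/2)^(τ/t½) = (1/2)^(75/25) ≈ 0.1250.
C₀ = D/Vd = 3450/150 ≈ 23.000 mcg/mL.
Before the 5th dose, 4 doses have been given. Superposition: Cmin = C₀·(f + f² + … + f^4).
≈ 23.000 × (0.1250 + 0.0156 + 0.0020 + 0.0002) ≈ 23.000 × 0.1428 ≈ 3.284 mcg/mL.

3.3 mcg/mL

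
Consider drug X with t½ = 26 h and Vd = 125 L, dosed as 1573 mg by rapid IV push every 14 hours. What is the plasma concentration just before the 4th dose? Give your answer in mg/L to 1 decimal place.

f = (1/2)^(τ/t½) = (1/2)^(14/26) ≈ 0.6885.
C₀ = D/Vd = 1573/125 ≈ 12.584 mg/L.
Before the 4th dose, 3 doses have been given. Superposition: Cmin = C₀·(f + f² + … + f^3).
≈ 12.584 × (0.6885 + 0.4740 + 0.3264) ≈ 12.584 × 1.4889 ≈ 18.736 mg/L.

18.7 mg/L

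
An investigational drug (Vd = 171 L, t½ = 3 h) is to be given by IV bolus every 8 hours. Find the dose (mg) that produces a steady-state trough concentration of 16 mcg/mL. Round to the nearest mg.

τ/t½ = 8/3 ≈ 2.6667, so f = (1/2)^(8/3) ≈ 0.157490.
Cmin,ss = (D/Vd)·f/(1−f), so D = Cmin,ss·Vd·(1−f)/f.
D = 16 × 171 × (1−f)/f ≈ 16 × 171 × 5.34961 ≈ 14636.53 mg.

14637 mg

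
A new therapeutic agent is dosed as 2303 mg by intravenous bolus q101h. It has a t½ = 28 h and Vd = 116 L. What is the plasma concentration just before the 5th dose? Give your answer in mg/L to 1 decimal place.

1.8 mg/L

f = (1/2)^(τ/t½) = (1/2)^(101/28) ≈ 0.0821.
C₀ = D/Vd = 2303/116 ≈ 19.853 mg/L.
Before the 5th dose, 4 doses have been given. Superposition: Cmin = C₀·(f + f² + … + f^4).
≈ 19.853 × (0.0821 + 0.0067 + 0.0006 + 0.0000) ≈ 19.853 × 0.0894 ≈ 1.775 mg/L.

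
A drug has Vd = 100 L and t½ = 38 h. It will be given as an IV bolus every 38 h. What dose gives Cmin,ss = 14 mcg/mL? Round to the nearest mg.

1400 mg

τ/t½ = 38/38 ≈ 1, so f = (1/2)^(38/38) ≈ 0.500000.
Cmin,ss = (D/Vd)·f/(1−f), so D = Cmin,ss·Vd·(1−f)/f.
D = 14 × 100 × (1−f)/f ≈ 14 × 100 × 1.00000 ≈ 1400.00 mg.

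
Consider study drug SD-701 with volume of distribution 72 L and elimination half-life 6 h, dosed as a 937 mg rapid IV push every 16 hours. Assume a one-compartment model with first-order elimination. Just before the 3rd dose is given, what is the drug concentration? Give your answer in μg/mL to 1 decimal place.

2.4 μg/mL

f = (1/2)^(τ/t½) = (1/2)^(16/6) ≈ 0.1575.
C₀ = D/Vd = 937/72 ≈ 13.014 μg/mL.
Before the 3rd dose, 2 doses have been given. Superposition: Cmin = C₀·(f + f²).
≈ 13.014 × (0.1575 + 0.0248) ≈ 13.014 × 0.1823 ≈ 2.372 μg/mL.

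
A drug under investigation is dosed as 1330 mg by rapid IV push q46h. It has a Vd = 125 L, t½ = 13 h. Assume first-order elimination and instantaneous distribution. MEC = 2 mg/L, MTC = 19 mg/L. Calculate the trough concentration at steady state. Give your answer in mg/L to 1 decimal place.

1.0 mg/L

k = ln2/t½ = ln2/13 ≈ 0.053319 h⁻¹; fraction remaining f = e^(−kτ) = e^(−0.053319×46) ≈ 0.0861.
Each bolus raises the concentration by D/Vd = 1330/125 ≈ 10.640 mg/L.
Steady-state trough Cmin,ss = C₀·f/(1−f) ≈ 10.640 × 0.0861/0.9139 ≈ 1.002 mg/L.
Trough 1.0 mg/L vs MEC 2 mg/L: subtherapeutic.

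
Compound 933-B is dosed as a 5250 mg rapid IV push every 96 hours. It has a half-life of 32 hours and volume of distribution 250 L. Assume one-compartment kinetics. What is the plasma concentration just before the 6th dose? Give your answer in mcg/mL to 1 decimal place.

3.0 mcg/mL

f = (1/2)^(τ/t½) = (1/2)^(96/32) ≈ 0.1250.
C₀ = D/Vd = 5250/250 ≈ 21.000 mcg/mL.
Before the 6th dose, 5 doses have been given. Superposition: Cmin = C₀·(f + f² + … + f^5).
≈ 21.000 × (0.1250 + 0.0156 + 0.0020 + 0.0002 + 0.0000) ≈ 21.000 × 0.1428 ≈ 2.999 mcg/mL.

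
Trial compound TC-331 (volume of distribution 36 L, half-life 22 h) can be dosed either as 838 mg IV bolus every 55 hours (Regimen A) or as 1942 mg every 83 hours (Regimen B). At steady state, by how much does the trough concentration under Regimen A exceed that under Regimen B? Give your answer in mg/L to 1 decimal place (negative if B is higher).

Regimen A: f = (1/2)^(55/22) ≈ 0.1768; Cmin,ss = (838/36)·f/(1−f) ≈ 4.999 mg/L.
Regimen B: f = (1/2)^(83/22) ≈ 0.0732; Cmin,ss = (1942/36)·f/(1−f) ≈ 4.261 mg/L.
Difference ≈ 4.999 − 4.261 ≈ 0.738 mg/L.

0.7 mg/L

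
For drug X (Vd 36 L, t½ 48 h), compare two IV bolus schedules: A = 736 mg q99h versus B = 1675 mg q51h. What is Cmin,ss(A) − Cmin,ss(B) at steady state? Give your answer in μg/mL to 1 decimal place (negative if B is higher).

-36.3 μg/mL

Regimen A: f = (1/2)^(99/48) ≈ 0.2394; Cmin,ss = (736/36)·f/(1−f) ≈ 6.435 μg/mL.
Regimen B: f = (1/2)^(51/48) ≈ 0.4788; Cmin,ss = (1675/36)·f/(1−f) ≈ 42.743 μg/mL.
Difference ≈ 6.435 − 42.743 ≈ -36.308 μg/mL.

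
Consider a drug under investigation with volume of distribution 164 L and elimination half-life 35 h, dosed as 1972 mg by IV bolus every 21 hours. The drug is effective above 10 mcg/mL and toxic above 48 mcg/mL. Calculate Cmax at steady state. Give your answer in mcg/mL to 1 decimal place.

Over one 21-h interval, 21/35 ≈ 0.6 half-lives elapse, leaving f ≈ 0.6598 of each dose.
At steady state, accumulation factor R = 1/(1 − e^(−kτ)) ≈ 2.9394.
Single-dose peak C₀ = D/Vd = 1972/164 ≈ 12.024 mcg/mL.
Steady-state peak Cmax,ss = C₀·R ≈ 12.024 × 2.9394 ≈ 35.343 mcg/mL.
Peak 35.3 mcg/mL vs MTC 48 mcg/mL: below toxic threshold.

35.3 mcg/mL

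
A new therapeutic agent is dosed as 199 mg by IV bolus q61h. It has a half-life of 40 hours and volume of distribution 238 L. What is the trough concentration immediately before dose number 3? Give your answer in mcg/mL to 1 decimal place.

f = (1/2)^(τ/t½) = (1/2)^(61/40) ≈ 0.3475.
C₀ = D/Vd = 199/238 ≈ 0.836 mcg/mL.
Before the 3rd dose, 2 doses have been given. Superposition: Cmin = C₀·(f + f²).
≈ 0.836 × (0.3475 + 0.1208) ≈ 0.836 × 0.4683 ≈ 0.391 mcg/mL.

0.4 mcg/mL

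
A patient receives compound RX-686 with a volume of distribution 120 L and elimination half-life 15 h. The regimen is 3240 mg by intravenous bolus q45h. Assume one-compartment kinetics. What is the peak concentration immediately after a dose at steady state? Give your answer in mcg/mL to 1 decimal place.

30.9 mcg/mL

τ = 45 h = 3 half-lives, so f = (1/2)^3 = 0.125.
At steady state, R = 1/(1 − 0.125) = 8/7.
Single-dose peak C₀ = D/Vd = 3240/120 = 27 mcg/mL.
Steady-state peak Cmax,ss = C₀·R = 27 × 8/7 ≈ 30.857 mcg/mL.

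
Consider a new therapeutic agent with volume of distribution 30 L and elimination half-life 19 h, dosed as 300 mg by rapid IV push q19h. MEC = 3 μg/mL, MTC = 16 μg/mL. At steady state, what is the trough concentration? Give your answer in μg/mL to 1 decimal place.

The dosing interval is 1 half-life, so f = 2^(−1) = 0.5.
Accumulation ratio R = 1/(1 − f) = 1/0.5 = 2/1.
Single-dose peak C₀ = D/Vd = 300/30 = 10 μg/mL.
Steady-state peak Cmax,ss = C₀·R = 10 × 2/1 ≈ 20.000 μg/mL.
Steady-state trough Cmin,ss = Cmax,ss·f ≈ 20.000 × 0.5 ≈ 10.000 μg/mL.
Trough 10.0 μg/mL vs MEC 3 μg/mL: adequate.

10.0 μg/mL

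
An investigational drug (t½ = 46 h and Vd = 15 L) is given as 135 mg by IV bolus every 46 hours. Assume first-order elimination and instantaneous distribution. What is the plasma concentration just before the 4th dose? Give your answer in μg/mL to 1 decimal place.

f = (1/2)^(τ/t½) = (1/2)^(46/46) ≈ 0.5000.
C₀ = D/Vd = 135/15 ≈ 9.000 μg/mL.
Before the 4th dose, 3 doses have been given. Superposition: Cmin = C₀·(f + f² + … + f^3).
≈ 9.000 × (0.5000 + 0.2500 + 0.1250) ≈ 9.000 × 0.8750 ≈ 7.875 μg/mL.

7.9 μg/mL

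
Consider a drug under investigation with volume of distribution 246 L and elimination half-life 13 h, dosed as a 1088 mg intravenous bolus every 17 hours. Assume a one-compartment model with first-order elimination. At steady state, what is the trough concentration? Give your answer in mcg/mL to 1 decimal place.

k = ln2/t½ = ln2/13 ≈ 0.053319 h⁻¹; fraction remaining f = e^(−kτ) = e^(−0.053319×17) ≈ 0.4040.
At steady state, accumulation factor R = 1/(1 − e^(−kτ)) ≈ 1.6779.
Each bolus raises the concentration by D/Vd = 1088/246 ≈ 4.423 mcg/mL.
Cmax,ss = C₀/(1 − f) ≈ 4.423/0.5960 ≈ 7.421 mcg/mL.
Steady-state trough Cmin,ss = Cmax,ss·f ≈ 7.421 × 0.4040 ≈ 2.998 mcg/mL.

3.0 mcg/mL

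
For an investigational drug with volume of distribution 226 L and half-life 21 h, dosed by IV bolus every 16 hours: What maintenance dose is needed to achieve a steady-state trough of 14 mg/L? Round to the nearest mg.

τ/t½ = 16/21 ≈ 0.7619, so f = (1/2)^(16/21) ≈ 0.589717.
Cmin,ss = (D/Vd)·f/(1−f), so D = Cmin,ss·Vd·(1−f)/f.
D = 14 × 226 × (1−f)/f ≈ 14 × 226 × 0.69573 ≈ 2201.29 mg.

2201 mg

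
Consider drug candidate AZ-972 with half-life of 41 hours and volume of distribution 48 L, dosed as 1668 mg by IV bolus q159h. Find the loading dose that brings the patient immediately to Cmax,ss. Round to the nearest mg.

f = (1/2)^(159/41) ≈ 0.068013; accumulation ratio R = 1/(1−f) ≈ 1.07298.
Loading dose to hit Cmax,ss on first dose: D_load = D_maint·R ≈ 1668 × 1.07298 ≈ 1789.73 mg.

1790 mg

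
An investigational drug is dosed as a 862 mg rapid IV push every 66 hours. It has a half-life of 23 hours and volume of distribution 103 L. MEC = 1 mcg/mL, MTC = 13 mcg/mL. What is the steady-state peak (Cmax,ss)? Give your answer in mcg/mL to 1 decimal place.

k = ln2/t½ = ln2/23 ≈ 0.030137 h⁻¹; fraction remaining f = e^(−kτ) = e^(−0.030137×66) ≈ 0.1368.
At steady state, accumulation factor R = 1/(1 − e^(−kτ)) ≈ 1.1585.
Each bolus raises the concentration by D/Vd = 862/103 ≈ 8.369 mcg/mL.
Steady-state peak Cmax,ss = C₀·R ≈ 8.369 × 1.1585 ≈ 9.695 mcg/mL.
Peak 9.7 mcg/mL vs MTC 13 mcg/mL: below toxic threshold.

9.7 mcg/mL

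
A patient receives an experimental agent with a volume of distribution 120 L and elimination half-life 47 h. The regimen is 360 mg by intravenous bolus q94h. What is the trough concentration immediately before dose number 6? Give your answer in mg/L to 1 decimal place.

1.0 mg/L

f = (1/2)^(τ/t½) = (1/2)^(94/47) ≈ 0.2500.
C₀ = D/Vd = 360/120 ≈ 3.000 mg/L.
Before the 6th dose, 5 doses have been given. Superposition: Cmin = C₀·(f + f² + … + f^5).
≈ 3.000 × (0.2500 + 0.0625 + 0.0156 + 0.0039 + 0.0010) ≈ 3.000 × 0.3330 ≈ 0.999 mg/L.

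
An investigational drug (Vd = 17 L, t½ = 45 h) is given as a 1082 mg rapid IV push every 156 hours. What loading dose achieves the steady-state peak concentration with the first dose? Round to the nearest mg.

f = (1/2)^(156/45) ≈ 0.090454; accumulation ratio R = 1/(1−f) ≈ 1.09945.
Loading dose to hit Cmax,ss on first dose: D_load = D_maint·R ≈ 1082 × 1.09945 ≈ 1189.60 mg.

1190 mg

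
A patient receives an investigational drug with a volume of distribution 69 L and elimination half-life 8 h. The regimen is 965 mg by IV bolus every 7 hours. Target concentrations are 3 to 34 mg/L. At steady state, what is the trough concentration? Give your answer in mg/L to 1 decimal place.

Over one 7-h interval, 7/8 ≈ 0.875 half-lives elapse, leaving f ≈ 0.5453 of each dose.
At steady state, accumulation factor R = 1/(1 − e^(−kτ)) ≈ 2.1993.
Single-dose peak C₀ = D/Vd = 965/69 ≈ 13.986 mg/L.
Steady-state peak Cmax,ss = C₀·R ≈ 13.986 × 2.1993 ≈ 30.759 mg/L.
Steady-state trough Cmin,ss = Cmax,ss·f ≈ 30.759 × 0.5453 ≈ 16.773 mg/L.
Trough 16.8 mg/L vs MEC 3 mg/L: adequate.

16.8 mg/L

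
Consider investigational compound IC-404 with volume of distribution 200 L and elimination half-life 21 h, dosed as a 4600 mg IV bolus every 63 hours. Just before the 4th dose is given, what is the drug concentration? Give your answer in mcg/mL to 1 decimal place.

3.3 mcg/mL

f = (1/2)^(τ/t½) = (1/2)^(63/21) ≈ 0.1250.
C₀ = D/Vd = 4600/200 ≈ 23.000 mcg/mL.
Before the 4th dose, 3 doses have been given. Superposition: Cmin = C₀·(f + f² + … + f^3).
≈ 23.000 × (0.1250 + 0.0156 + 0.0020) ≈ 23.000 × 0.1426 ≈ 3.280 mcg/mL.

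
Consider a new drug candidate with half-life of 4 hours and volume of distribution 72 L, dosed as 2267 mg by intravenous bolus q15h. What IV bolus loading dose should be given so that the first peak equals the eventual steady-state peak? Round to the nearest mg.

2449 mg

f = (1/2)^(15/4) ≈ 0.074325; accumulation ratio R = 1/(1−f) ≈ 1.08029.
Loading dose to hit Cmax,ss on first dose: D_load = D_maint·R ≈ 2267 × 1.08029 ≈ 2449.02 mg.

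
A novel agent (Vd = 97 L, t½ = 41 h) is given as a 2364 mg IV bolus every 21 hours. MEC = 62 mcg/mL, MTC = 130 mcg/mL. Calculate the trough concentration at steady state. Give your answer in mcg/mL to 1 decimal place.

Over one 21-h interval, 21/41 ≈ 0.5122 half-lives elapse, leaving f ≈ 0.7012 of each dose.
Single-dose peak C₀ = D/Vd = 2364/97 ≈ 24.371 mcg/mL.
Steady-state trough Cmin,ss = C₀·f/(1−f) ≈ 24.371 × 0.7012/0.2988 ≈ 57.192 mcg/mL.
Trough 57.2 mcg/mL vs MEC 62 mcg/mL: subtherapeutic.

57.2 mcg/mL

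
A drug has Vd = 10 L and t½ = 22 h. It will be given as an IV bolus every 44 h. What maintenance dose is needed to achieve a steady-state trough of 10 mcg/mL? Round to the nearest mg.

τ/t½ = 44/22 ≈ 2, so f = (1/2)^(44/22) ≈ 0.250000.
Cmin,ss = (D/Vd)·f/(1−f), so D = Cmin,ss·Vd·(1−f)/f.
D = 10 × 10 × (1−f)/f ≈ 10 × 10 × 3.00000 ≈ 300.00 mg.

300 mg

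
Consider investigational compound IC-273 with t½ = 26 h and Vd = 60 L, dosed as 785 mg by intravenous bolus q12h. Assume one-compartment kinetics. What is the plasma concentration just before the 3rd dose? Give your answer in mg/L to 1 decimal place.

16.4 mg/L

f = (1/2)^(τ/t½) = (1/2)^(12/26) ≈ 0.7262.
C₀ = D/Vd = 785/60 ≈ 13.083 mg/L.
Before the 3rd dose, 2 doses have been given. Superposition: Cmin = C₀·(f + f²).
≈ 13.083 × (0.7262 + 0.5274) ≈ 13.083 × 1.2536 ≈ 16.401 mg/L.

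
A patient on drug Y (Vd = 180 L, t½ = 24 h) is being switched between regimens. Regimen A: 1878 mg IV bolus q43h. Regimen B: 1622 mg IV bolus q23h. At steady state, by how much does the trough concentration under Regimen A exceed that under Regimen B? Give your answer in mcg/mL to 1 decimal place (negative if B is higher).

Regimen A: f = (1/2)^(43/24) ≈ 0.2888; Cmin,ss = (1878/180)·f/(1−f) ≈ 4.237 mcg/mL.
Regimen B: f = (1/2)^(23/24) ≈ 0.5147; Cmin,ss = (1622/180)·f/(1−f) ≈ 9.557 mcg/mL.
Difference ≈ 4.237 − 9.557 ≈ -5.320 mcg/mL.

-5.3 mcg/mL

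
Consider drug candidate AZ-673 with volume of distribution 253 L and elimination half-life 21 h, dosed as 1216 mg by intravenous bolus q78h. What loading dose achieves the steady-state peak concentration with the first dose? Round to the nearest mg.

1316 mg

f = (1/2)^(78/21) ≈ 0.076188; accumulation ratio R = 1/(1−f) ≈ 1.08247.
Loading dose to hit Cmax,ss on first dose: D_load = D_maint·R ≈ 1216 × 1.08247 ≈ 1316.28 mg.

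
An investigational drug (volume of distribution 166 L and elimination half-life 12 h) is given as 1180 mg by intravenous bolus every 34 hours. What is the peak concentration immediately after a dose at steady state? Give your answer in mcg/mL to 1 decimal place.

8.3 mcg/mL

k = ln2/t½ = ln2/12 ≈ 0.057762 h⁻¹; fraction remaining f = e^(−kτ) = e^(−0.057762×34) ≈ 0.1403.
At steady state, accumulation factor R = 1/(1 − e^(−kτ)) ≈ 1.1632.
Each bolus raises the concentration by D/Vd = 1180/166 ≈ 7.108 mcg/mL.
Steady-state peak Cmax,ss = C₀·R ≈ 7.108 × 1.1632 ≈ 8.268 mcg/mL.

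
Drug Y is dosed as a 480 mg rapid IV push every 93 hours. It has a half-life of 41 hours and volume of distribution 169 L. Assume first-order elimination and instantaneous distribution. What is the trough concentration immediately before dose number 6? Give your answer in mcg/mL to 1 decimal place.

f = (1/2)^(τ/t½) = (1/2)^(93/41) ≈ 0.2076.
C₀ = D/Vd = 480/169 ≈ 2.840 mcg/mL.
Before the 6th dose, 5 doses have been given. Superposition: Cmin = C₀·(f + f² + … + f^5).
≈ 2.840 × (0.2076 + 0.0431 + 0.0089 + 0.0019 + 0.0004) ≈ 2.840 × 0.2619 ≈ 0.744 mcg/mL.

0.7 mcg/mL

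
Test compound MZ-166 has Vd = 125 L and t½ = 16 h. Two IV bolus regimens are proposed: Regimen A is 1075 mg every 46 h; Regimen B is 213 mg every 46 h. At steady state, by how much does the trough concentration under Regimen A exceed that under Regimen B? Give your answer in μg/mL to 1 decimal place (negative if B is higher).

Regimen A: f = (1/2)^(46/16) ≈ 0.1363; Cmin,ss = (1075/125)·f/(1−f) ≈ 1.357 μg/mL.
Regimen B: f = (1/2)^(46/16) ≈ 0.1363; Cmin,ss = (213/125)·f/(1−f) ≈ 0.269 μg/mL.
Difference ≈ 1.357 − 0.269 ≈ 1.088 μg/mL.

1.1 μg/mL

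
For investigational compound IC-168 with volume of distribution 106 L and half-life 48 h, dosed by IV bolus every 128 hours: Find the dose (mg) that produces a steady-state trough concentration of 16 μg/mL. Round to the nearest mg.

τ/t½ = 128/48 ≈ 2.6667, so f = (1/2)^(128/48) ≈ 0.157490.
Cmin,ss = (D/Vd)·f/(1−f), so D = Cmin,ss·Vd·(1−f)/f.
D = 16 × 106 × (1−f)/f ≈ 16 × 106 × 5.34961 ≈ 9072.94 mg.

9073 mg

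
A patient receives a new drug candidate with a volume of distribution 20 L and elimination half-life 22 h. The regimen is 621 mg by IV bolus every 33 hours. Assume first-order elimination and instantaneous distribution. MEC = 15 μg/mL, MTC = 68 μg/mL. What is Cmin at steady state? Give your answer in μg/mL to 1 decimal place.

17.0 μg/mL

Over one 33-h interval, 33/22 ≈ 1.5 half-lives elapse, leaving f ≈ 0.3536 of each dose.
Accumulation ratio R = 1/(1 − f) ≈ 1/0.6464 ≈ 1.5470.
Single-dose peak C₀ = D/Vd = 621/20 ≈ 31.050 μg/mL.
Cmax,ss = C₀/(1 − f) ≈ 31.050/0.6464 ≈ 48.035 μg/mL.
One interval later, Cmin,ss = Cmax,ss·e^(−kτ) ≈ 48.035 × 0.3536 ≈ 16.985 μg/mL.
Trough 17.0 μg/mL vs MEC 15 μg/mL: adequate.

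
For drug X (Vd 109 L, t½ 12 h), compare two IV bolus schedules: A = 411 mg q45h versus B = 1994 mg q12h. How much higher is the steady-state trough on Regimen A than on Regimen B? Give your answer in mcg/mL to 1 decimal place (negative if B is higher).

Regimen A: f = (1/2)^(45/12) ≈ 0.0743; Cmin,ss = (411/109)·f/(1−f) ≈ 0.303 mcg/mL.
Regimen B: f = (1/2)^(12/12) ≈ 0.5000; Cmin,ss = (1994/109)·f/(1−f) ≈ 18.294 mcg/mL.
Difference ≈ 0.303 − 18.294 ≈ -17.991 mcg/mL.

-18.0 mcg/mL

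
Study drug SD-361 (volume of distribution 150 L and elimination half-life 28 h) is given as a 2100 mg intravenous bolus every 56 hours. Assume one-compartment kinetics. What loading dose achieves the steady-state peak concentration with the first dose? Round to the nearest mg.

2800 mg

f = (1/2)^(56/28) ≈ 0.250000; accumulation ratio R = 1/(1−f) ≈ 1.33333.
Loading dose to hit Cmax,ss on first dose: D_load = D_maint·R ≈ 2100 × 1.33333 ≈ 2799.99 mg.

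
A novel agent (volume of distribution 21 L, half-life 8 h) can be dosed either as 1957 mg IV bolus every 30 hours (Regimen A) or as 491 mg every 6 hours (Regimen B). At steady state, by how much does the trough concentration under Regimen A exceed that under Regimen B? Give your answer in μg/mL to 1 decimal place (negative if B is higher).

-26.8 μg/mL

Regimen A: f = (1/2)^(30/8) ≈ 0.0743; Cmin,ss = (1957/21)·f/(1−f) ≈ 7.480 μg/mL.
Regimen B: f = (1/2)^(6/8) ≈ 0.5946; Cmin,ss = (491/21)·f/(1−f) ≈ 34.293 μg/mL.
Difference ≈ 7.480 − 34.293 ≈ -26.813 μg/mL.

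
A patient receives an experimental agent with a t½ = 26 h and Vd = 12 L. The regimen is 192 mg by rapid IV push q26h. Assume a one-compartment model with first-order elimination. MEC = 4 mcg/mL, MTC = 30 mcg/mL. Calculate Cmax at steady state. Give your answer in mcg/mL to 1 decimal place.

32.0 mcg/mL

τ = 26 h = 1 half-life, so f = (1/2)^1 = 0.5.
Accumulation ratio R = 1/(1 − f) = 1/0.5 = 2/1.
Single-dose peak C₀ = D/Vd = 192/12 = 16 mcg/mL.
Steady-state peak Cmax,ss = C₀·R = 16 × 2/1 ≈ 32.000 mcg/mL.
Peak 32.0 mcg/mL vs MTC 30 mcg/mL: exceeds toxic threshold.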